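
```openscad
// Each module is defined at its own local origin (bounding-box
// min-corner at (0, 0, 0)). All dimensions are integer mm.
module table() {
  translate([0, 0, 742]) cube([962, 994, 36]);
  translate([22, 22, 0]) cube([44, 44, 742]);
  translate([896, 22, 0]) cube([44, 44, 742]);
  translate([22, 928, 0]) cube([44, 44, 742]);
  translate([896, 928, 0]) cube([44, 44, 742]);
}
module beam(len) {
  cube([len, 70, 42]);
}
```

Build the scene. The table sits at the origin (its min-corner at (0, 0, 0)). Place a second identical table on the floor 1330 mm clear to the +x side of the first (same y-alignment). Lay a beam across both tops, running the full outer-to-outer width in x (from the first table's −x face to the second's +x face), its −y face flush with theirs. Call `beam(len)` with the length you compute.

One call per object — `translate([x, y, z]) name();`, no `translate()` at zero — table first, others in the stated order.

table();
translate([2292, 0, 0]) table();
translate([0, 0, 778]) beam(3254);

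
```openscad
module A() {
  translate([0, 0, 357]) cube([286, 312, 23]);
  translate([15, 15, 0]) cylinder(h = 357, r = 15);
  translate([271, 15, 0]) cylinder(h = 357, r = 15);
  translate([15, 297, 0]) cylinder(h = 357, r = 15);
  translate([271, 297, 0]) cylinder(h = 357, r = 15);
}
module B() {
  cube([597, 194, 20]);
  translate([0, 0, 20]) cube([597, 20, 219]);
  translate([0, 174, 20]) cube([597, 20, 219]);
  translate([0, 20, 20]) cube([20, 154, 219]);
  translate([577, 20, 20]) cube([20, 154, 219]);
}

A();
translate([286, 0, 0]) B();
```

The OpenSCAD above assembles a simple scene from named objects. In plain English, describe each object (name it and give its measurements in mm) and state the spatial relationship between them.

A is a four-legged stool. The seat is a 286×312×23 mm slab whose top surface is at z = 380 mm; four round legs, each 30 mm in diameter, run from the floor (z = 0) to the underside of the seat, each leg's axis is inset half a diameter from the nearest pair of seat edges (so the leg's bounding box is flush with the corner).

B is an open-topped rectangular box: outside dimensions 597×194×239 mm, with a uniform wall and base thickness of 20 mm. The base is a full 597×194 slab on the floor; four walls sit on top of the base. The front and back walls (the −y and +y sides) span the full width; the two side walls fit between them.

The open box is against the stool's +x side, with their −y faces flush.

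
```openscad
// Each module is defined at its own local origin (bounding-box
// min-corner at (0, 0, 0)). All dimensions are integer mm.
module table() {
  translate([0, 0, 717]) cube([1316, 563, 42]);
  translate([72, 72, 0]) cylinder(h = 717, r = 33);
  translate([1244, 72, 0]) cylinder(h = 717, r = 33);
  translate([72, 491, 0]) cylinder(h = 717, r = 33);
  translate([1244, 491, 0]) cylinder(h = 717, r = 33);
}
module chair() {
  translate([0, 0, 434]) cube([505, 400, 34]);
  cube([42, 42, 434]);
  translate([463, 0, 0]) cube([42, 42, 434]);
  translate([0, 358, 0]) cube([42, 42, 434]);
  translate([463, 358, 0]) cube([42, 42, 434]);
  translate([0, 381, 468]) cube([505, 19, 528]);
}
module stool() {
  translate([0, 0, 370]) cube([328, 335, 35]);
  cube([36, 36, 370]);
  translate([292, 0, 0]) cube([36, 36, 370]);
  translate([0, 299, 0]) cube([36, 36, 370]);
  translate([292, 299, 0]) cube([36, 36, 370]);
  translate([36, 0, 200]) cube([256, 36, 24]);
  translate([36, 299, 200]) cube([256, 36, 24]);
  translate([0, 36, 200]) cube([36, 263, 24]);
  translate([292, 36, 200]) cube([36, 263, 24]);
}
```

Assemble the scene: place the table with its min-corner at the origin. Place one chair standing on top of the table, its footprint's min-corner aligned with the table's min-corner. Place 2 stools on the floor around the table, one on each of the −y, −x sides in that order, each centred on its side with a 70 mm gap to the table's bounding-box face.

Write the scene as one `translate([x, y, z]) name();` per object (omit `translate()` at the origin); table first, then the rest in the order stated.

table();
translate([0, 0, 759]) chair();
translate([494, -405, 0]) stool();
translate([-398, 114, 0]) stool();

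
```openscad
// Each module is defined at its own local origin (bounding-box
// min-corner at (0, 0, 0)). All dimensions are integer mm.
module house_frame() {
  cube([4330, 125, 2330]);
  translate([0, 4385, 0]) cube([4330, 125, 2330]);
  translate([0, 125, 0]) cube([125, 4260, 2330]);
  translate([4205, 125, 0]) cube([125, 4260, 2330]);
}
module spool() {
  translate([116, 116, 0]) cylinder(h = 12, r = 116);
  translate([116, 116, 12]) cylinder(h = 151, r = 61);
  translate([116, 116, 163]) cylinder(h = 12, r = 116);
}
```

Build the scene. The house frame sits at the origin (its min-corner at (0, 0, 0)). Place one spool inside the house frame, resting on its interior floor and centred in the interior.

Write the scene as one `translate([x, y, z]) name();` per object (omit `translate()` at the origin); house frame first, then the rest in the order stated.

house_frame();
translate([2049, 2139, 0]) spool();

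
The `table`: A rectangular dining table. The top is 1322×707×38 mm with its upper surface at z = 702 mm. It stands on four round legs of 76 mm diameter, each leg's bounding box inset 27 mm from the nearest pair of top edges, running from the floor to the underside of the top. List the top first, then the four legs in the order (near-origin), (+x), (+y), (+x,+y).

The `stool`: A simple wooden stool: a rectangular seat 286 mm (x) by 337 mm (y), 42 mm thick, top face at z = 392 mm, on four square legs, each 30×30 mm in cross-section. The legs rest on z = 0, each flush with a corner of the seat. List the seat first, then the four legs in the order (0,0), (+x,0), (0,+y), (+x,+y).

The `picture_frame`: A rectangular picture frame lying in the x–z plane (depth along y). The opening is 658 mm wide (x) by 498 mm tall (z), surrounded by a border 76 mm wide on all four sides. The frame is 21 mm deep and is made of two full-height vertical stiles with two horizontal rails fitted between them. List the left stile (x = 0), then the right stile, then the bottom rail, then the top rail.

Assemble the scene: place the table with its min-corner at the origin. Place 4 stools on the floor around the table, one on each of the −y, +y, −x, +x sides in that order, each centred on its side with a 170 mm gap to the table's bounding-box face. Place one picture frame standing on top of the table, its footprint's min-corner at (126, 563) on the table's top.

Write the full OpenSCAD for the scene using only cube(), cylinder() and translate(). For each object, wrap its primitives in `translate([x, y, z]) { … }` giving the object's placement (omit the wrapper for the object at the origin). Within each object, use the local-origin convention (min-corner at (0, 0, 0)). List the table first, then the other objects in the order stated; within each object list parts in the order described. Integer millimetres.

translate([0, 0, 664]) cube([1322, 707, 38]);
translate([65, 65, 0]) cylinder(h = 664, r = 38);
translate([1257, 65, 0]) cylinder(h = 664, r = 38);
translate([65, 642, 0]) cylinder(h = 664, r = 38);
translate([1257, 642, 0]) cylinder(h = 664, r = 38);
translate([518, -507, 0]) {
  translate([0, 0, 350]) cube([286, 337, 42]);
  cube([30, 30, 350]);
  translate([256, 0, 0]) cube([30, 30, 350]);
  translate([0, 307, 0]) cube([30, 30, 350]);
  translate([256, 307, 0]) cube([30, 30, 350]);
}
translate([518, 877, 0]) {
  translate([0, 0, 350]) cube([286, 337, 42]);
  cube([30, 30, 350]);
  translate([256, 0, 0]) cube([30, 30, 350]);
  translate([0, 307, 0]) cube([30, 30, 350]);
  translate([256, 307, 0]) cube([30, 30, 350]);
}
translate([-456, 185, 0]) {
  translate([0, 0, 350]) cube([286, 337, 42]);
  cube([30, 30, 350]);
  translate([256, 0, 0]) cube([30, 30, 350]);
  translate([0, 307, 0]) cube([30, 30, 350]);
  translate([256, 307, 0]) cube([30, 30, 350]);
}
translate([1492, 185, 0]) {
  translate([0, 0, 350]) cube([286, 337, 42]);
  cube([30, 30, 350]);
  translate([256, 0, 0]) cube([30, 30, 350]);
  translate([0, 307, 0]) cube([30, 30, 350]);
  translate([256, 307, 0]) cube([30, 30, 350]);
}
translate([126, 563, 702]) {
  cube([76, 21, 650]);
  translate([734, 0, 0]) cube([76, 21, 650]);
  translate([76, 0, 0]) cube([658, 21, 76]);
  translate([76, 0, 574]) cube([658, 21, 76]);
}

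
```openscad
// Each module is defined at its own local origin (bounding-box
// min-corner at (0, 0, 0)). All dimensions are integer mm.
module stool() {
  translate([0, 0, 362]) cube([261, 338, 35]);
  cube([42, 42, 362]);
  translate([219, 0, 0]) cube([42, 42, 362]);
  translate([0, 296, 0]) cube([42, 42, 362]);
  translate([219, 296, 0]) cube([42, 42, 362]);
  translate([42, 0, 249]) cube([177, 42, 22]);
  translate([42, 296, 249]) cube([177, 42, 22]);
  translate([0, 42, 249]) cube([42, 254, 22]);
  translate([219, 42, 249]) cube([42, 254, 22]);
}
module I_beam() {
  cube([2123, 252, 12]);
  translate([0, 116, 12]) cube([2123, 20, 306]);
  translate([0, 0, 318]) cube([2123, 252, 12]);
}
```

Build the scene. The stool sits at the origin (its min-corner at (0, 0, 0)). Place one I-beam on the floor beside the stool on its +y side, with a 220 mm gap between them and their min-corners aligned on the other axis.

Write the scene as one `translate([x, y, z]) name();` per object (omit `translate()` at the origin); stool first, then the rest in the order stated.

stool();
translate([0, 558, 0]) I_beam();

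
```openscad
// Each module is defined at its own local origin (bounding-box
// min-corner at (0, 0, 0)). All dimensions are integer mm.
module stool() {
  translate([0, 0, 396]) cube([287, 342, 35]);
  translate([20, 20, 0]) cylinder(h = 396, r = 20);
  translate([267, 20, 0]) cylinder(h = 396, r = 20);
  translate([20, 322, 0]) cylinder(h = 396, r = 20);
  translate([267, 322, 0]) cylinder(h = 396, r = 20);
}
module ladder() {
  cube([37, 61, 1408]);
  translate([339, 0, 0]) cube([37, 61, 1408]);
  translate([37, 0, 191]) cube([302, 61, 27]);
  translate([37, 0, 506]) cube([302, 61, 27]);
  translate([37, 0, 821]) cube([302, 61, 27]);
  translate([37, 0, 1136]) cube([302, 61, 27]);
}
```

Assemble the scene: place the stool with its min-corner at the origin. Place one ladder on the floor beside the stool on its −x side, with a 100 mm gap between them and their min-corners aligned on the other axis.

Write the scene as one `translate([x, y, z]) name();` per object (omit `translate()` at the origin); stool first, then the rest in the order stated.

stool();
translate([-476, 0, 0]) ladder();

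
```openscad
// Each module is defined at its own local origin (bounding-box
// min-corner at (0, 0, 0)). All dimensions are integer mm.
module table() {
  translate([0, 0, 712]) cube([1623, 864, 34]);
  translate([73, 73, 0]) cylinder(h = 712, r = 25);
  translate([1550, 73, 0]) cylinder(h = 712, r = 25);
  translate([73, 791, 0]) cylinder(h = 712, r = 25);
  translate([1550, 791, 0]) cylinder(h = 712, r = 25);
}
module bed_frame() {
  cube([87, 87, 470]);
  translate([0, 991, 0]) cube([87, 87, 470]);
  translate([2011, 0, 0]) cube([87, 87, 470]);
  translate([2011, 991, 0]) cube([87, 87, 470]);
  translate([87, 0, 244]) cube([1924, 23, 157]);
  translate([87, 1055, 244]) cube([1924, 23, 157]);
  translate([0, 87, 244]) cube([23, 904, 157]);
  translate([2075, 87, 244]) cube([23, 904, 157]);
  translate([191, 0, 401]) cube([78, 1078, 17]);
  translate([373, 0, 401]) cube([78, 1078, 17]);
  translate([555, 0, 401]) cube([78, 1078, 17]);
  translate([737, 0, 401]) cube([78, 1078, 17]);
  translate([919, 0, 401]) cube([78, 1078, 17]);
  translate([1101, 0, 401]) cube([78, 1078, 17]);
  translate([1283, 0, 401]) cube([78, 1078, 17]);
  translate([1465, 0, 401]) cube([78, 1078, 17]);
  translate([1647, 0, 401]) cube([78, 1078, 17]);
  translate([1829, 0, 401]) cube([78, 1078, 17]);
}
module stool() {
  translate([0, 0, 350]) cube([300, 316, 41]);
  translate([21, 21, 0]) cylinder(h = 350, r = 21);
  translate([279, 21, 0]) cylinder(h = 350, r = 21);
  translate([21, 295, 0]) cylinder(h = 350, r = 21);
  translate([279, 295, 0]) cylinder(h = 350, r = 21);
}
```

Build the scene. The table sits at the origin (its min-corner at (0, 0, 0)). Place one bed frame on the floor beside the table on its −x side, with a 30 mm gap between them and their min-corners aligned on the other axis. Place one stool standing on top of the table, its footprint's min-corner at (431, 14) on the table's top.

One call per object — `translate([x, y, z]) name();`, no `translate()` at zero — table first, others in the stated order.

table();
translate([-2128, 0, 0]) bed_frame();
translate([431, 14, 746]) stool();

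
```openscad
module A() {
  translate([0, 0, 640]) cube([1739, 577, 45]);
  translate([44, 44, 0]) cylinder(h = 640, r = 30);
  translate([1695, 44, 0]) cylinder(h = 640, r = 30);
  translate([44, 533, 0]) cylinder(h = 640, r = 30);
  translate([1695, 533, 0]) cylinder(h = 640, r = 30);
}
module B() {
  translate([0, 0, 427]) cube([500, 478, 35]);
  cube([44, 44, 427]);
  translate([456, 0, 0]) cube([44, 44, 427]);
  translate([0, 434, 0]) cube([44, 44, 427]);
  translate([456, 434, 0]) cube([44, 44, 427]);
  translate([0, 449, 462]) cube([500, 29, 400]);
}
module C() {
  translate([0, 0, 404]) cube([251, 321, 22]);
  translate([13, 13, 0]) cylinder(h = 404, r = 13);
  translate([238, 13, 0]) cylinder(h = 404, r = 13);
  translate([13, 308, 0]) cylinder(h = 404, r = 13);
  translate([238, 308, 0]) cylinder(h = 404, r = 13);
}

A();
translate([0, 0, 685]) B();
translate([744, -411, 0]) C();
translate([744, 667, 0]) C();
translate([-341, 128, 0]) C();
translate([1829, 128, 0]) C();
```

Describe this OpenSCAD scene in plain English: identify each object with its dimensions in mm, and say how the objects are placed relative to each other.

A is a table with a 1739×577 mm rectangular top, 45 mm thick, top surface at z = 685 mm, supported by four round legs of 60 mm diameter, each leg's bounding box inset 14 mm from the nearest pair of top edges, running from the floor.

B is a chair: 500×478 mm seat, 35 mm thick, top at z = 462 mm, on four 44 mm square corner legs flush with the seat edges. A 29 mm thick backrest slab spans the full seat width, extending 400 mm above the seat top, its back face flush with the seat's +y edge.

C is a four-legged stool. The seat is 251×321 mm, 22 mm thick, top at z = 426 mm. It stands on four round legs, each 26 mm in diameter, from z = 0 to the seat underside, each leg's axis is inset half a diameter from the nearest pair of seat edges (so the leg's bounding box is flush with the corner).

The chair is on top of the table. Four stools sit around the table at the −y, +y, −x, +x sides.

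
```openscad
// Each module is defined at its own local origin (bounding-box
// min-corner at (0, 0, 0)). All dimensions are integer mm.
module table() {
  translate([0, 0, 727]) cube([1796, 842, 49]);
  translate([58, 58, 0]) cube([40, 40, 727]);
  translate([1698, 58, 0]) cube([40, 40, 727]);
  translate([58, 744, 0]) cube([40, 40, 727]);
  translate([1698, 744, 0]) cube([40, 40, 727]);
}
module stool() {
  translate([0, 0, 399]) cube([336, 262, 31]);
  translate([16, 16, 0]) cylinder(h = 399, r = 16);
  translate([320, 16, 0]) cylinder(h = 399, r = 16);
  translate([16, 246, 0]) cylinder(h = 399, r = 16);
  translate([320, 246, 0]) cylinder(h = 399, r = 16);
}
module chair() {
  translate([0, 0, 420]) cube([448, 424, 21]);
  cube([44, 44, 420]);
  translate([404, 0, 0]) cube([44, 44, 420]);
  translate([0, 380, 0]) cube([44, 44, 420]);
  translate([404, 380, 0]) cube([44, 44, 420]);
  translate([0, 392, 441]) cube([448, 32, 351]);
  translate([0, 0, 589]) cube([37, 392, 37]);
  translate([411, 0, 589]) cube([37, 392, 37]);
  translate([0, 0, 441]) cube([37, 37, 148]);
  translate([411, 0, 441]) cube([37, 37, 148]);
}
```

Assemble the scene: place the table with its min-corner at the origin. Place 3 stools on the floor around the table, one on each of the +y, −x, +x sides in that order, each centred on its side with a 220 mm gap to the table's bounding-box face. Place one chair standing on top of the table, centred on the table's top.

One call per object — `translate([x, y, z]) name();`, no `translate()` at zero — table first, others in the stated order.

table();
translate([730, 1062, 0]) stool();
translate([-556, 290, 0]) stool();
translate([2016, 290, 0]) stool();
translate([674, 209, 776]) chair();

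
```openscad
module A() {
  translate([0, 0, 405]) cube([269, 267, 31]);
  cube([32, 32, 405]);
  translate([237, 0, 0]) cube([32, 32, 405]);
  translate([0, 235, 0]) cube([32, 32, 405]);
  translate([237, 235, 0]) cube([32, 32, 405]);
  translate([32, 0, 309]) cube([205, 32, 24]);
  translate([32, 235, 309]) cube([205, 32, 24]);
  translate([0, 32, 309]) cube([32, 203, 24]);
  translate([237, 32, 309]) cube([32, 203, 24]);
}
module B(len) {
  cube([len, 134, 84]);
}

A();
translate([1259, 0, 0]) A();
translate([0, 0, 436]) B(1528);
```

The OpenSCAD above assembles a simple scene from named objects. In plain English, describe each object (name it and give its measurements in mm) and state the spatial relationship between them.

A is a simple wooden stool: a rectangular seat 269 mm (x) by 267 mm (y), 31 mm thick, top face at z = 436 mm, on four square legs, each 32×32 mm in cross-section. The legs rest on z = 0, each flush with a corner of the seat. Four stretchers, 32 mm wide and 24 mm tall, connect adjacent legs with their undersides at z = 309 mm, each running between the inner faces of the legs it joins and aligned with the legs' outer faces on the other axis.

B is a rectangular beam 1528 mm long (x), 134 mm deep (y), 84 mm thick (z).

The beam spans the tops of two stools placed 990 mm apart, resting at z = 436 mm.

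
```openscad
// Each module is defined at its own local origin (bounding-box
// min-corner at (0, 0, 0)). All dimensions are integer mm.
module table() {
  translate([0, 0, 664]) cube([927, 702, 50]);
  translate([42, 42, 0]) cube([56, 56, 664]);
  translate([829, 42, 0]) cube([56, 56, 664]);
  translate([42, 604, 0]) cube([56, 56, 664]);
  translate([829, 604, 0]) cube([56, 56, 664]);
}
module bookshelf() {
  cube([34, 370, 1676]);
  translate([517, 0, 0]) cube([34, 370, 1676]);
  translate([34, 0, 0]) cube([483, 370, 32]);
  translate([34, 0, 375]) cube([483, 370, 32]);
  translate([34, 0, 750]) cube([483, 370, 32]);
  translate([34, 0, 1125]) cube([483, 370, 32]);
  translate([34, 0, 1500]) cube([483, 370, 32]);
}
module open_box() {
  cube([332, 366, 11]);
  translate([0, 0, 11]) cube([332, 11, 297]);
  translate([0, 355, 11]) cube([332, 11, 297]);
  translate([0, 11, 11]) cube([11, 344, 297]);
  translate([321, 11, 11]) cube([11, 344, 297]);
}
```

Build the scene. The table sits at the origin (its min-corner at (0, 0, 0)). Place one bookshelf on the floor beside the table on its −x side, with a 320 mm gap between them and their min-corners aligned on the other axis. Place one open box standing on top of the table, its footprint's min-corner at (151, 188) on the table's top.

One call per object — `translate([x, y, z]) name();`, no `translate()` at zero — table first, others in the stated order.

table();
translate([-871, 0, 0]) bookshelf();
translate([151, 188, 714]) open_box();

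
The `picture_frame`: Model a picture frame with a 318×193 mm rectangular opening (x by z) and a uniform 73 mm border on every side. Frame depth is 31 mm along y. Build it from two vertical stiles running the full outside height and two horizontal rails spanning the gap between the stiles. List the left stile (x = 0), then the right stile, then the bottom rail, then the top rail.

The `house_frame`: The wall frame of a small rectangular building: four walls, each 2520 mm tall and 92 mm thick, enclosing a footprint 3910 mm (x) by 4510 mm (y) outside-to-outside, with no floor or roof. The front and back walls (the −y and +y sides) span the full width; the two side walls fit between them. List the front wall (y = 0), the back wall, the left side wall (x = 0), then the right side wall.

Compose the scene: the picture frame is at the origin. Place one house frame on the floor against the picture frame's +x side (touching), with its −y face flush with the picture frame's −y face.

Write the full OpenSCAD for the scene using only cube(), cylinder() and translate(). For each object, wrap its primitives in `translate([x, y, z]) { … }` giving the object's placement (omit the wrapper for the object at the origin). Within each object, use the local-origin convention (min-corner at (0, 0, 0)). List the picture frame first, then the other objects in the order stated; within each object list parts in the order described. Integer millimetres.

cube([73, 31, 339]);
translate([391, 0, 0]) cube([73, 31, 339]);
translate([73, 0, 0]) cube([318, 31, 73]);
translate([73, 0, 266]) cube([318, 31, 73]);
translate([464, 0, 0]) {
  cube([3910, 92, 2520]);
  translate([0, 4418, 0]) cube([3910, 92, 2520]);
  translate([0, 92, 0]) cube([92, 4326, 2520]);
  translate([3818, 92, 0]) cube([92, 4326, 2520]);
}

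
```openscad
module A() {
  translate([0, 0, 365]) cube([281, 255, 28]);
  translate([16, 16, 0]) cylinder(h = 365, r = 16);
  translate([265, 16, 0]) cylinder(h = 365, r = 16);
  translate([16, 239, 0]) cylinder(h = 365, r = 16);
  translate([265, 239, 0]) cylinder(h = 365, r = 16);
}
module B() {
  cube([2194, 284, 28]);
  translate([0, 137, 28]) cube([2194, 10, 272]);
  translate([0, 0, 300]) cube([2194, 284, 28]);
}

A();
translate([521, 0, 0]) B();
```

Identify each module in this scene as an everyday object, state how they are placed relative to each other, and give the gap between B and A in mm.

The I-beam's nearest face is 240 mm from the stool's +x face.

A is a stool. B is an I-beam. The I-beam is on the floor beside the stool on its +x side. The gap between the I-beam and the stool is 240 mm.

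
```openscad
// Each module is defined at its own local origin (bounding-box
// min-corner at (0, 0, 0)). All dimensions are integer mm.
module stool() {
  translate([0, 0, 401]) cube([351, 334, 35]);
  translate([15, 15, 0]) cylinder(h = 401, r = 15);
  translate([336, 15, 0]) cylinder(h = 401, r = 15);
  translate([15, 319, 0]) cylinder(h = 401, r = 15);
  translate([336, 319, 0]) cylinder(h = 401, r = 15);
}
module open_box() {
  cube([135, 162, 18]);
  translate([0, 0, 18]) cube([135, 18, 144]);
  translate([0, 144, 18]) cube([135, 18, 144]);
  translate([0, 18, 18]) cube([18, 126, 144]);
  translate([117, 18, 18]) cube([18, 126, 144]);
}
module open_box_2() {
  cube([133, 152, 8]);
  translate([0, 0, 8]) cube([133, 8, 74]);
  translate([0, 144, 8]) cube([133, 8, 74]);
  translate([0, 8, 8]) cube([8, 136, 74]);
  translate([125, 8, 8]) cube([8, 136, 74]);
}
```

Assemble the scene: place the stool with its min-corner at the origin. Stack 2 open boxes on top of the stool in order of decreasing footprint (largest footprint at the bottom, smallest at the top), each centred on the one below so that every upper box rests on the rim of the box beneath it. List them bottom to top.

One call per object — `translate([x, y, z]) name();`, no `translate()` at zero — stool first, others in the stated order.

stool();
translate([108, 86, 436]) open_box();
translate([109, 91, 598]) open_box_2();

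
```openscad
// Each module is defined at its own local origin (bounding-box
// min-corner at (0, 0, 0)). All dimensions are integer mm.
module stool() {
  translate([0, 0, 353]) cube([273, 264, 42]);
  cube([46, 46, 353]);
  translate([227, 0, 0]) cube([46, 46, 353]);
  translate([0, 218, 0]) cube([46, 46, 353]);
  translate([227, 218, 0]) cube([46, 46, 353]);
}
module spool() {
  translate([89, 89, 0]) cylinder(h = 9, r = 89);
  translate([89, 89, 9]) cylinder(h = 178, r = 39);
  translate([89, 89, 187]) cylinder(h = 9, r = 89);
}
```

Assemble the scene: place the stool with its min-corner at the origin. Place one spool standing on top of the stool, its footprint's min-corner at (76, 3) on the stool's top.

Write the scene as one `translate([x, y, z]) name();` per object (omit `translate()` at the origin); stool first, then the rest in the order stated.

stool();
translate([76, 3, 395]) spool();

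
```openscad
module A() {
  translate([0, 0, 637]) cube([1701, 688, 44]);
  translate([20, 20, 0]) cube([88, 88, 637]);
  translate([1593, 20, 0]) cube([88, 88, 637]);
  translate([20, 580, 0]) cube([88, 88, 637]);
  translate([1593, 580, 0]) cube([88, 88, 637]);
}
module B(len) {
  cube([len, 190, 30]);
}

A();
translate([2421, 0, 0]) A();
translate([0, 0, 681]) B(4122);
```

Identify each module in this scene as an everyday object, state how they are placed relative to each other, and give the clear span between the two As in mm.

A is a table. B is a beam. A beam spans the tops of two tables. The clear span between the two tables is 720 mm.

Second table starts at x = 2421; first ends at x = 1701; clear span = 2421 − 1701 = 720 mm.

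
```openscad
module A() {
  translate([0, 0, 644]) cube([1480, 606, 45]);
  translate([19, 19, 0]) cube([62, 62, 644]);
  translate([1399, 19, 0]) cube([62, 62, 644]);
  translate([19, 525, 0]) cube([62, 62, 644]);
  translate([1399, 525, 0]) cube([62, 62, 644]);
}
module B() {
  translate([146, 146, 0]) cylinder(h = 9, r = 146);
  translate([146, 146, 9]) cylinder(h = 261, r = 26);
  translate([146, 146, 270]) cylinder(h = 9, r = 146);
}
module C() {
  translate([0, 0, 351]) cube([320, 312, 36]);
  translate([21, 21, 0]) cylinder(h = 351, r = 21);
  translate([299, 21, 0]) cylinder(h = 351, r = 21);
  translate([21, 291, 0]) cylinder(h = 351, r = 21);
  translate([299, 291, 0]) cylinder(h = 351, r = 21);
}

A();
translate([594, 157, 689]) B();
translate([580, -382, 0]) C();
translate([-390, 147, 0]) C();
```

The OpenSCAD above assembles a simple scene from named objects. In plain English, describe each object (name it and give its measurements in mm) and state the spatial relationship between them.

A is a table with a 1480×606 mm rectangular top, 45 mm thick, top surface at z = 689 mm, supported by four 62×62 mm square legs, each inset 19 mm from the nearest pair of top edges, running from the floor.

B is a spool: two coaxial disc flanges of radius 146 mm and thickness 9 mm, joined by a core cylinder of radius 26 mm and height 261 mm. The lower flange rests on z = 0 and the three cylinders share a vertical axis.

C is a four-legged stool. The seat is 320×312 mm, 36 mm thick, top at z = 387 mm. It stands on four round legs, each 42 mm in diameter, from z = 0 to the seat underside, each leg's axis is inset half a diameter from the nearest pair of seat edges (so the leg's bounding box is flush with the corner).

The spool is on top of the table, centred. Two stools sit around the table at the −y, −x sides.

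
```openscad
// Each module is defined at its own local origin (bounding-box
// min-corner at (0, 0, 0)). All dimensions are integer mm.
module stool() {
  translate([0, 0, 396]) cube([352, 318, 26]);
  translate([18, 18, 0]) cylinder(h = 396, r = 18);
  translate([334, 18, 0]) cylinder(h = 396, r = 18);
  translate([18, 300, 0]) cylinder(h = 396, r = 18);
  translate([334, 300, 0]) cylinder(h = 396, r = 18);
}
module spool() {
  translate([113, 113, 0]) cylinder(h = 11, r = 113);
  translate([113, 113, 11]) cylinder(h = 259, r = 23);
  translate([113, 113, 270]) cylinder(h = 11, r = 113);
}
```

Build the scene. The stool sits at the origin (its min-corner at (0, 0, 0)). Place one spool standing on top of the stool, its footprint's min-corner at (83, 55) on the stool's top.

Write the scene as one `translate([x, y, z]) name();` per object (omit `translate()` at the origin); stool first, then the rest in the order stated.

stool();
translate([83, 55, 422]) spool();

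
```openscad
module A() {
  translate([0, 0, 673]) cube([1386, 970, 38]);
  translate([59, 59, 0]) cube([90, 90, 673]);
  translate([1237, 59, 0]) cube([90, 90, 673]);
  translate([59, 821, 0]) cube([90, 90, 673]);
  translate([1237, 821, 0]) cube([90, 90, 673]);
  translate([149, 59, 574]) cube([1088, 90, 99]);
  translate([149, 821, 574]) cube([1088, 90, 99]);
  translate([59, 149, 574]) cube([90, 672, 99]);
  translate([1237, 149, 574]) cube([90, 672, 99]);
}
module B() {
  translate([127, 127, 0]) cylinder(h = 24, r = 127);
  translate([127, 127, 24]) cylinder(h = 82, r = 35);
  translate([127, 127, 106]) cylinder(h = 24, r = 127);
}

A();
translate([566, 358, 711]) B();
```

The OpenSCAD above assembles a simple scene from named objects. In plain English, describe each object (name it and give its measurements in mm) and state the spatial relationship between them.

A is a table with a 1386×970 mm rectangular top, 38 mm thick, top surface at z = 711 mm, supported by four 90×90 mm square legs, each inset 59 mm from the nearest pair of top edges, running from the floor. Four apron rails, 90 mm thick and 99 mm tall, run between adjacent legs with their top edges flush with the underside of the top and their outer faces flush with the legs' outer faces.

B is a spool: two coaxial disc flanges of radius 127 mm and thickness 24 mm, joined by a core cylinder of radius 35 mm and height 82 mm. The lower flange rests on z = 0 and the three cylinders share a vertical axis.

The spool is on top of the table, centred.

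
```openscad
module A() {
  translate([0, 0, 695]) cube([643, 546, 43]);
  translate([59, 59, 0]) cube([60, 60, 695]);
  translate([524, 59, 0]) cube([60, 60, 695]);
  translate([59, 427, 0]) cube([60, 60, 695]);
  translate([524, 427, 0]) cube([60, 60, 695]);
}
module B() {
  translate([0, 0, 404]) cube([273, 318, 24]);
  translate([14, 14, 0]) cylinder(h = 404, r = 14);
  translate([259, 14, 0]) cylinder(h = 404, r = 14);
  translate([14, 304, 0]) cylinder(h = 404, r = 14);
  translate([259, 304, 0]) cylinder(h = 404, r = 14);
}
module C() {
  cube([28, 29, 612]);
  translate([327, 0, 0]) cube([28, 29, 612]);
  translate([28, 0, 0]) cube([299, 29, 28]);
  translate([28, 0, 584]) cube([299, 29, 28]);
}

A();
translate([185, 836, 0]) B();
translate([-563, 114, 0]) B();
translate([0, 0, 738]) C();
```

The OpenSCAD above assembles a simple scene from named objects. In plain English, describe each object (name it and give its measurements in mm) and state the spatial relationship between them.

A is a table: top 643 mm (x) × 546 mm (y), 43 mm thick, upper face at z = 738 mm, on four 60×60 mm square legs, each inset 59 mm from the nearest pair of top edges, running from z = 0 to the bottom of the top.

B is a simple wooden stool: a rectangular seat 273 mm (x) by 318 mm (y), 24 mm thick, top face at z = 428 mm, on four round legs, each 28 mm in diameter. The legs rest on z = 0, each leg's axis is inset half a diameter from the nearest pair of seat edges (so the leg's bounding box is flush with the corner).

C is a picture frame with a 299×556 mm rectangular opening (x by z) and a uniform 28 mm border on every side. Frame depth is 29 mm along y. It is built from two vertical stiles running the full outside height and two horizontal rails spanning the gap between the stiles.

Two stools sit around the table at the +y, −x sides. The picture frame is on top of the table.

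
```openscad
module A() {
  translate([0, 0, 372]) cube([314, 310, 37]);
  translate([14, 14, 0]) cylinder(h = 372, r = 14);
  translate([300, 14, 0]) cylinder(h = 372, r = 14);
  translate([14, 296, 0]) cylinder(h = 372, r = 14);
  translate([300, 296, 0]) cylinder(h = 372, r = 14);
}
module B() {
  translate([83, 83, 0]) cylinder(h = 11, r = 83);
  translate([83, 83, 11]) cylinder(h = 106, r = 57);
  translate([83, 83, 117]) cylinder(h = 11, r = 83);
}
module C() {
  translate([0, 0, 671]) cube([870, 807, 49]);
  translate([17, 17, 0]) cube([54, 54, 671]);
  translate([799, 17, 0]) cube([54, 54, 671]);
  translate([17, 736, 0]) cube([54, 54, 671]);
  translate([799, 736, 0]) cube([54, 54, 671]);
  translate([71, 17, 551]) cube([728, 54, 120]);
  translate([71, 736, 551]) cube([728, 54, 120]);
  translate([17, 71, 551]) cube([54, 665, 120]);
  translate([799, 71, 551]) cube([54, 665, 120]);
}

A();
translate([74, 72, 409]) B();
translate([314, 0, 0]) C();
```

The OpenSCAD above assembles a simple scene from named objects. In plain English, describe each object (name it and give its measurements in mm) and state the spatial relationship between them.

A is a four-legged stool. The seat is 314×310 mm, 37 mm thick, top at z = 409 mm. It stands on four round legs, each 28 mm in diameter, from z = 0 to the seat underside, each leg's axis is inset half a diameter from the nearest pair of seat edges (so the leg's bounding box is flush with the corner).

B is a spool: two coaxial disc flanges of radius 83 mm and thickness 11 mm, joined by a core cylinder of radius 57 mm and height 106 mm. The lower flange rests on z = 0 and the three cylinders share a vertical axis.

C is a rectangular dining table. The top is 870×807×49 mm with its upper surface at z = 720 mm. It stands on four 54×54 mm square legs, each inset 17 mm from the nearest pair of top edges, running from the floor to the underside of the top. Four apron rails, 54 mm thick and 120 mm tall, run between adjacent legs with their top edges flush with the underside of the top and their outer faces flush with the legs' outer faces.

The spool is on top of the stool, centred. The table is against the stool's +x side, with their −y faces flush.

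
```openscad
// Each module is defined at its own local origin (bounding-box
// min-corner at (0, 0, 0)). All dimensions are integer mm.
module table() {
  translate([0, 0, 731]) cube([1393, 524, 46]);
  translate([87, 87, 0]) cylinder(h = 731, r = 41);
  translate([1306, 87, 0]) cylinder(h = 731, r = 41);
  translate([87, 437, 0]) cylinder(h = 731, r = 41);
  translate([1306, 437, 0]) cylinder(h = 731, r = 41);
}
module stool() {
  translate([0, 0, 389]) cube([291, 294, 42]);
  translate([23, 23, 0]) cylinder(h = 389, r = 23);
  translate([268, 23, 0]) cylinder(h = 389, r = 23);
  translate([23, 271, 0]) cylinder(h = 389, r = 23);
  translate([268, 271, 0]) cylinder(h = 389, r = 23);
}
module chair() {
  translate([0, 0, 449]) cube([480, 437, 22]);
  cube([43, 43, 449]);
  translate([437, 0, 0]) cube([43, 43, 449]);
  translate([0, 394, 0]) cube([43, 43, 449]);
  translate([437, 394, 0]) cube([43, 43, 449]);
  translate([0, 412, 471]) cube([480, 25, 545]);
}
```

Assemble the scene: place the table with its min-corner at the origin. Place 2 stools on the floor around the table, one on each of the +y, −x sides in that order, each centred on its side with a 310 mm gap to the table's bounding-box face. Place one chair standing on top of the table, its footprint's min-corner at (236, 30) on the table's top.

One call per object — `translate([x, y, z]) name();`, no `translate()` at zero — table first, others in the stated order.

table();
translate([551, 834, 0]) stool();
translate([-601, 115, 0]) stool();
translate([236, 30, 777]) chair();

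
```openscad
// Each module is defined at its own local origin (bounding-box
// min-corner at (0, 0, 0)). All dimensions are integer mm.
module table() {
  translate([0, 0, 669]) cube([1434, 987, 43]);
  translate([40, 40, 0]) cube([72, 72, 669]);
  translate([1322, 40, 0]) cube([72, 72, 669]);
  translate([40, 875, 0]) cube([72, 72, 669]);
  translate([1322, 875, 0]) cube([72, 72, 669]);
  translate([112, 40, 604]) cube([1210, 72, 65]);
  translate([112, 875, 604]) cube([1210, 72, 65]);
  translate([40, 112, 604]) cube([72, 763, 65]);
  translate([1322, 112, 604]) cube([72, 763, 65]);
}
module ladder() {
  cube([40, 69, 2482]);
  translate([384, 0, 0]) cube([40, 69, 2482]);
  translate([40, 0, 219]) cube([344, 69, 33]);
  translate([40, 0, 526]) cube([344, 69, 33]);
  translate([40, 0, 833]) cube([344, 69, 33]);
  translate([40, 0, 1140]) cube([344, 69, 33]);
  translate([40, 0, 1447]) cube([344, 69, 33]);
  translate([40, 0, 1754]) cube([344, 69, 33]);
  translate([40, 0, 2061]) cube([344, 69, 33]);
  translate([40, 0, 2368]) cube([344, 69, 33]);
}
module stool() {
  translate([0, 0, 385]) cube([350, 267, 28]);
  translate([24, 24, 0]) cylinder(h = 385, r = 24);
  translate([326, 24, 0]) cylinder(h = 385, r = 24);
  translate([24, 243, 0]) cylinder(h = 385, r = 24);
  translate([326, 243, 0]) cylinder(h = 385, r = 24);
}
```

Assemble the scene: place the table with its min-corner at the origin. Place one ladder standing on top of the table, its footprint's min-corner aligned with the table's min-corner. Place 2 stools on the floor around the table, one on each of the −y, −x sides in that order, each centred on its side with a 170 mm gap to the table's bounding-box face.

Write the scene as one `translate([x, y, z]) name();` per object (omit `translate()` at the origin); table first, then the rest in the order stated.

table();
translate([0, 0, 712]) ladder();
translate([542, -437, 0]) stool();
translate([-520, 360, 0]) stool();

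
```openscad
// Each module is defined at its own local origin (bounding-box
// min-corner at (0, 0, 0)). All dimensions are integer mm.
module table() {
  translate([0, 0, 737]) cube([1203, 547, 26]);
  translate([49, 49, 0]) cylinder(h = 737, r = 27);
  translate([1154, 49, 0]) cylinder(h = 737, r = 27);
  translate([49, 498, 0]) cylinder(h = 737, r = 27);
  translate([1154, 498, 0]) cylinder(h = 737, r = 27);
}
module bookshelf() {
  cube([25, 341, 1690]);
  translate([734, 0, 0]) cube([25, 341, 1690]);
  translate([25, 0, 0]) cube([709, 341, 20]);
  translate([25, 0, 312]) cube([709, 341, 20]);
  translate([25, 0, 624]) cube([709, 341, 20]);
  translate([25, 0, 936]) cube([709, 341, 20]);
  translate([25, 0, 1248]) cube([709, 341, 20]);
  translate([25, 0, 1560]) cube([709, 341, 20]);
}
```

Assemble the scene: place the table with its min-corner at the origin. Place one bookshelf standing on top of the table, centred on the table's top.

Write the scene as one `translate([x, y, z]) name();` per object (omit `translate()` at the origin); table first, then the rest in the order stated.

table();
translate([222, 103, 763]) bookshelf();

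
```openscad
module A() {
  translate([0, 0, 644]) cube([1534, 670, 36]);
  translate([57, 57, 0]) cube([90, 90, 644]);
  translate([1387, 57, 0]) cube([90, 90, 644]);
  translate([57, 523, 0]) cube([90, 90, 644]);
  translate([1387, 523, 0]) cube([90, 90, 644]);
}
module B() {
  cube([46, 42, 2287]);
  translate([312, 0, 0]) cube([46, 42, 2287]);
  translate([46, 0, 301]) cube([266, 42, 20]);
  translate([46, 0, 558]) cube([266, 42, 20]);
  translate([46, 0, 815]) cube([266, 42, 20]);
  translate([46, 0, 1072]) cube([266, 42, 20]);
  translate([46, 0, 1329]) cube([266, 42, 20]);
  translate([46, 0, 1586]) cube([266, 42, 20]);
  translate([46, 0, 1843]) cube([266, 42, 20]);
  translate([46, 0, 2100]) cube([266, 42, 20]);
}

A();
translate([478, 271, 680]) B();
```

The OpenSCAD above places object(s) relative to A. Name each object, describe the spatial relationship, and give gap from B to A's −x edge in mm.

A is a table. B is a ladder. The ladder is on top of the table. The gap from the ladder to the table's −x edge is 478 mm.

The ladder's min-x is at 478; the table's min-x is 0; gap = 478 mm.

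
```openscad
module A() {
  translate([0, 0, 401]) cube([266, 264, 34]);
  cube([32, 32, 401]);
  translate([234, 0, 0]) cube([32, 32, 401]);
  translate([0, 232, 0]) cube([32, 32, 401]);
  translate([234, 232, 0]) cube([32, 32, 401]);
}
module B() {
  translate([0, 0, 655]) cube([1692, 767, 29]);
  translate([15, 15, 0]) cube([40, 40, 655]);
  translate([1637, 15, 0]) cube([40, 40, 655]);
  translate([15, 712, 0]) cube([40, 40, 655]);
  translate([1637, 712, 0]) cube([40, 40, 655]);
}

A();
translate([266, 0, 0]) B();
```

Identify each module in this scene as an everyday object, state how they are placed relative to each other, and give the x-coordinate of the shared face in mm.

A is a stool. B is a table. The table is against the stool's +x side, with their −y faces flush. The x-coordinate of the shared face is 266 mm.

The stool's +x face and the table's −x face are both at x = 266 mm.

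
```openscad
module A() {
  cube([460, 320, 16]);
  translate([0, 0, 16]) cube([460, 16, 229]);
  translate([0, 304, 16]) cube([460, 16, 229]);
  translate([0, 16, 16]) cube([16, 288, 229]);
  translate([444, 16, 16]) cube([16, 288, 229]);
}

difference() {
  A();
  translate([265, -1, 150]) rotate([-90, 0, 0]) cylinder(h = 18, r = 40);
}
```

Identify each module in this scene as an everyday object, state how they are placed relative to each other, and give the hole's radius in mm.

The subtracted cylinder has r = 40 mm.

A is an open box. The open box has a circular hole through its front wall. The hole's radius is 40 mm.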